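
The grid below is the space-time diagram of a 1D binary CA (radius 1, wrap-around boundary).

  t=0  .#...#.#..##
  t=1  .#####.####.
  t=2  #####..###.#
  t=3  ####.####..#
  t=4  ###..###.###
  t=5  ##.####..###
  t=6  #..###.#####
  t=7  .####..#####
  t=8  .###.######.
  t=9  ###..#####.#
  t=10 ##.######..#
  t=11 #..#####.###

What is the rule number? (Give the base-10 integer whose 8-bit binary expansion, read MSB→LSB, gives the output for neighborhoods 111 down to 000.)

  ###|#  b7=1 t=1,i=2
  ##.|.  b6=0 t=0,i=11
  #.#|.  b5=0 t=0,i=0
  #..|#  b4=1 t=0,i=2
  .##|#  b3=1 t=0,i=10
  .#.|#  b2=1 t=0,i=1
  ..#|#  b1=1 t=0,i=4
  ...|#  b0=1 t=0,i=3
  bits 10011111 = 159

159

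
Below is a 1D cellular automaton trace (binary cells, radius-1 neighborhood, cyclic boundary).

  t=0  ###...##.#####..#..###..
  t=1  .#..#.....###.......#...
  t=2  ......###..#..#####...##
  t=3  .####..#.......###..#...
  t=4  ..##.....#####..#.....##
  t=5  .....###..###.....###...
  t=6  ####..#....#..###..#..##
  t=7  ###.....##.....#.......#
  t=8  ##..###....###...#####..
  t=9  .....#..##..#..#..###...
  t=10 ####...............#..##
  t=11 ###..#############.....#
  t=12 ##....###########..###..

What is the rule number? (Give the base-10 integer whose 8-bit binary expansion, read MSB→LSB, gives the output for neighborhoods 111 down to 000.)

129

  nb ###: next=#  (t=0,i=1, bit7=1)
  nb ##.: next=.  (t=0,i=2, bit6=0)
  nb #.#: next=.  (t=0,i=8, bit5=0)
  nb #..: next=.  (t=0,i=3, bit4=0)
  nb .##: next=.  (t=0,i=0, bit3=0)
  nb .#.: next=.  (t=0,i=16, bit2=0)
  nb ..#: next=.  (t=0,i=5, bit1=0)
  nb ...: next=#  (t=0,i=4, bit0=1)
  bits 10000001 = 129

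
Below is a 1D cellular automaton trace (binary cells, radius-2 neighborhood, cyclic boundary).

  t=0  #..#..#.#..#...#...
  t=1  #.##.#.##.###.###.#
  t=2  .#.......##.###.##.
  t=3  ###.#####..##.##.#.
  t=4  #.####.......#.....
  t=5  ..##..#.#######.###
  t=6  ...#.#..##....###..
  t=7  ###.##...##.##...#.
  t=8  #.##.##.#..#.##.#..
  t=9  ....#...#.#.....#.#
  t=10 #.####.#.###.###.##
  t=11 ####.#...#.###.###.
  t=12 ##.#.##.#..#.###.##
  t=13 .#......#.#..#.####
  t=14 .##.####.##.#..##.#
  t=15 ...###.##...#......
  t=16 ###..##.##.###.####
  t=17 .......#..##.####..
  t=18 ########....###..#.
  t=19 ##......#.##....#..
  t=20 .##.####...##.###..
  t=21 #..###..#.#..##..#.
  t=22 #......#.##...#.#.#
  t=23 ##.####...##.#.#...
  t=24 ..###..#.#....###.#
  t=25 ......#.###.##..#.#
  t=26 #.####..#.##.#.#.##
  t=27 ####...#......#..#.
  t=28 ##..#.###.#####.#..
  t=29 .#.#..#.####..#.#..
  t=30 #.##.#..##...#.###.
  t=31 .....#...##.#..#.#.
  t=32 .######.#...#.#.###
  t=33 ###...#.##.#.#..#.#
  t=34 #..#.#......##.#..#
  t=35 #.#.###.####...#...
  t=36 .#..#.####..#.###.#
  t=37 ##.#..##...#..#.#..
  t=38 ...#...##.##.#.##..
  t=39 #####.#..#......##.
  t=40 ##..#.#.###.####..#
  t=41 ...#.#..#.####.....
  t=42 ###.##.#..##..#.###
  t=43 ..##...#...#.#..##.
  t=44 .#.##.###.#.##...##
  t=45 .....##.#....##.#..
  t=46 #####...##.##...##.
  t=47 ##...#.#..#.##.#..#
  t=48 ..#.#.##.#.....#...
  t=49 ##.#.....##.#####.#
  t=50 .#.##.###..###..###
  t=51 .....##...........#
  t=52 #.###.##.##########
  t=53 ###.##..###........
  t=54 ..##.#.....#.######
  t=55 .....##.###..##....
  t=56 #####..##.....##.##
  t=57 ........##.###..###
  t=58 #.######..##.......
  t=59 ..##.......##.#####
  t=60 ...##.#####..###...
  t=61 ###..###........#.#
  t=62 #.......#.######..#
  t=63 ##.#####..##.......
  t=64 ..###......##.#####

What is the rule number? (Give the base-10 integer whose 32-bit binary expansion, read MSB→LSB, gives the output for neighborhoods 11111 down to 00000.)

  #####|.  b31=0 t=3,i=6
  ####.|.  b30=0 t=3,i=7
  ###.#|#  b29=1 t=1,i=12
  ###..|.  b28=0 t=3,i=8
  ##.##|#  b27=1 t=1,i=1
  ##.#.|.  b26=0 t=1,i=4
  ##..#|.  b25=0 t=2,i=18
  ##...|#  b24=1 t=4,i=6
  #.###|#  b23=1 t=1,i=10
  #.##.|.  b22=0 t=1,i=2
  #.#.#|.  b21=0 t=1,i=5
  #.#..|#  b20=1 t=0,i=8
  #..##|.  b19=0 t=3,i=10
  #..#.|#  b18=1 t=0,i=2
  #...#|.  b17=0 t=0,i=13
  #....|.  b16=0 t=2,i=3
  .####|#  b15=1 t=3,i=5
  .###.|.  b14=0 t=1,i=11
  .##.#|.  b13=0 t=1,i=0
  .##..|#  b12=1 t=2,i=17
  .#.##|.  b11=0 t=1,i=6
  .#.#.|#  b10=1 t=0,i=7
  .#..#|.  b9=0 t=0,i=1
  .#...|#  b8=1 t=0,i=12
  ..###|.  b7=0 t=6,i=14
  ..##.|.  b6=0 t=2,i=9
  ..#.#|.  b5=0 t=0,i=6
  ..#..|#  b4=1 t=0,i=0
  ...##|#  b3=1 t=2,i=8
  ...#.|#  b2=1 t=0,i=14
  ....#|#  b1=1 t=2,i=7
  .....|#  b0=1 t=2,i=4
  bits 00101001100101001001010100011111 = 697603359

697603359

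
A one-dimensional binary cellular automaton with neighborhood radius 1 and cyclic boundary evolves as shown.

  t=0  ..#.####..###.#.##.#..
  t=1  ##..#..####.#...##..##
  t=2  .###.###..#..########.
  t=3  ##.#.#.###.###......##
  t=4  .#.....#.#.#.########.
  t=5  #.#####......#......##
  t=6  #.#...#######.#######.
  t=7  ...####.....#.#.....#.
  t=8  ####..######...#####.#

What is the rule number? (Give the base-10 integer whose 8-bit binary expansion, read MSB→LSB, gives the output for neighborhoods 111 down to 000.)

  [7] ### => .  t=0,i=5
  [6] ##. => #  t=0,i=7
  [5] #.# => .  t=0,i=3
  [4] #.. => #  t=0,i=8
  [3] .## => #  t=0,i=4
  [2] .#. => .  t=0,i=2
  [1] ..# => #  t=0,i=1
  [0] ... => #  t=0,i=0
  bits 01011011 = 91

91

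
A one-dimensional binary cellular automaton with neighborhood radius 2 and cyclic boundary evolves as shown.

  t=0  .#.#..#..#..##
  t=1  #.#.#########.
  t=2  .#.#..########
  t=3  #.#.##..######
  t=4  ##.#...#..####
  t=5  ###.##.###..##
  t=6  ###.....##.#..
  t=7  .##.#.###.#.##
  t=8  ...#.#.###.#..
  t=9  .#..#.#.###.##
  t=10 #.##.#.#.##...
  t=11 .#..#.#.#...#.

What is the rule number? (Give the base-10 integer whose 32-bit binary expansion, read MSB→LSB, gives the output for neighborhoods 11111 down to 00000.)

  [31] ##### => #  t=1,i=6
  [30] ####. => #  t=1,i=11
  [29] ###.# => #  t=1,i=12
  [28] ###.. => #  t=5,i=9
  [27] ##.## => .  t=5,i=3
  [26] ##.#. => #  t=0,i=0
  [25] ##..# => .  t=3,i=6
  [24] ##... => .  t=6,i=3
  [23] #.### => .  t=1,i=4
  [22] #.##. => .  t=3,i=4
  [21] #.#.# => .  t=0,i=1
  [20] #.#.. => .  t=0,i=3
  [19] #..## => #  t=0,i=11
  [18] #..#. => #  t=0,i=5
  [17] #...# => #  t=4,i=5
  [16] #.... => #  t=6,i=4
  [15] .#### => .  t=1,i=5
  [14] .###. => #  t=5,i=8
  [13] .##.# => .  t=0,i=13
  [12] .##.. => .  t=3,i=5
  [11] .#.## => #  t=1,i=3
  [10] .#.#. => #  t=0,i=2
  [9] .#..# => #  t=0,i=4
  [8] .#... => #  t=4,i=4
  [7] ..### => .  t=2,i=6
  [6] ..##. => #  t=0,i=12
  [5] ..#.# => .  t=8,i=3
  [4] ..#.. => #  t=0,i=6
  [3] ...## => #  t=6,i=7
  [2] ...#. => .  t=4,i=6
  [1] ....# => #  t=6,i=6
  [0] ..... => .  t=6,i=5
  bits 11110100000011110100111101011010 = 4094644058

4094644058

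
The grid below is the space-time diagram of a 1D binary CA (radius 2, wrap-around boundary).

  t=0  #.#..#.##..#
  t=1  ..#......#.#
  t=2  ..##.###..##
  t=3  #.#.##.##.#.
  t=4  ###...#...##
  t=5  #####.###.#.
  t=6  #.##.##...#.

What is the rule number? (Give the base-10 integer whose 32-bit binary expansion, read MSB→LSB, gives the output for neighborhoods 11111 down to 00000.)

  nb #####: next=#  (t=4,i=0, bit31=1)
  nb ####.: next=#  (t=4,i=1, bit30=1)
  nb ###.#: next=.  (t=5,i=4, bit29=0)
  nb ###..: next=#  (t=2,i=7, bit28=1)
  nb ##.##: next=#  (t=2,i=4, bit27=1)
  nb ##.#.: next=.  (t=0,i=1, bit26=0)
  nb ##..#: next=#  (t=0,i=9, bit25=1)
  nb ##...: next=#  (t=4,i=3, bit24=1)
  nb #.###: next=#  (t=2,i=5, bit23=1)
  nb #.##.: next=.  (t=0,i=7, bit22=0)
  nb #.#.#: next=#  (t=3,i=0, bit21=1)
  nb #.#..: next=#  (t=0,i=2, bit20=1)
  nb #..##: next=.  (t=0,i=10, bit19=0)
  nb #..#.: next=.  (t=0,i=4, bit18=0)
  nb #...#: next=#  (t=4,i=4, bit17=1)
  nb #....: next=.  (t=1,i=4, bit16=0)
  nb .####: next=.  (t=4,i=11, bit15=0)
  nb .###.: next=.  (t=2,i=6, bit14=0)
  nb .##.#: next=.  (t=0,i=0, bit13=0)
  nb .##..: next=.  (t=0,i=8, bit12=0)
  nb .#.##: next=.  (t=0,i=6, bit11=0)
  nb .#.#.: next=#  (t=1,i=10, bit10=1)
  nb .#..#: next=.  (t=0,i=3, bit9=0)
  nb .#...: next=#  (t=1,i=3, bit8=1)
  nb ..###: next=#  (t=4,i=10, bit7=1)
  nb ..##.: next=#  (t=0,i=11, bit6=1)
  nb ..#.#: next=.  (t=0,i=5, bit5=0)
  nb ..#..: next=#  (t=1,i=2, bit4=1)
  nb ...##: next=.  (t=4,i=9, bit3=0)
  nb ...#.: next=.  (t=1,i=8, bit2=0)
  nb ....#: next=#  (t=1,i=7, bit1=1)
  nb .....: next=#  (t=1,i=5, bit0=1)
  bits 11011011101100100000010111010011 = 3685877203

3685877203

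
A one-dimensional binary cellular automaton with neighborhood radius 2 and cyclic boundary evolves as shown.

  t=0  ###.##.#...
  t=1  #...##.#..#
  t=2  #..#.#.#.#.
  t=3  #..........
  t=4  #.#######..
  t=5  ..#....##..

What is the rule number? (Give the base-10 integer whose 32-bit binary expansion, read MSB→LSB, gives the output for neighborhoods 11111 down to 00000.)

1356411033

  ##### -> .   bit 31 = 0  t=4,i=4
  ####. -> #   bit 30 = 1  t=4,i=7
  ###.# -> .   bit 29 = 0  t=0,i=2
  ###.. -> #   bit 28 = 1  t=4,i=8
  ##.## -> .   bit 27 = 0  t=0,i=3
  ##.#. -> .   bit 26 = 0  t=0,i=6
  ##..# -> .   bit 25 = 0  t=4,i=9
  ##... -> .   bit 24 = 0  t=1,i=1
  #.### -> #   bit 23 = 1  t=4,i=2
  #.##. -> #   bit 22 = 1  t=0,i=4
  #.#.# -> .   bit 21 = 0  t=2,i=5
  #.#.. -> #   bit 20 = 1  t=0,i=7
  #..## -> #   bit 19 = 1  t=1,i=9
  #..#. -> .   bit 18 = 0  t=2,i=2
  #...# -> .   bit 17 = 0  t=0,i=9
  #.... -> #   bit 16 = 1  t=3,i=2
  .#### -> .   bit 15 = 0  t=4,i=3
  .###. -> .   bit 14 = 0  t=0,i=1
  .##.# -> #   bit 13 = 1  t=0,i=5
  .##.. -> #   bit 12 = 1  t=1,i=0
  .#.## -> .   bit 11 = 0  t=4,i=1
  .#.#. -> .   bit 10 = 0  t=2,i=4
  .#..# -> .   bit 9 = 0  t=1,i=8
  .#... -> .   bit 8 = 0  t=0,i=8
  ..### -> #   bit 7 = 1  t=0,i=0
  ..##. -> .   bit 6 = 0  t=1,i=4
  ..#.# -> .   bit 5 = 0  t=2,i=3
  ..#.. -> #   bit 4 = 1  t=3,i=0
  ...## -> #   bit 3 = 1  t=0,i=10
  ...#. -> .   bit 2 = 0  t=3,i=10
  ....# -> .   bit 1 = 0  t=3,i=9
  ..... -> #   bit 0 = 1  t=3,i=3
  bits 01010000110110010011000010011001 = 1356411033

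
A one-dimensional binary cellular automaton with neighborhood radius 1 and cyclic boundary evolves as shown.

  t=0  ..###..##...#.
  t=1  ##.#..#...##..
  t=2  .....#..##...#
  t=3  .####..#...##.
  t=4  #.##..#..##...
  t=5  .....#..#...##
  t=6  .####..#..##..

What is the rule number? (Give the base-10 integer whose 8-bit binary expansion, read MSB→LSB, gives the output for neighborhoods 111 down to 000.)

  ###|#  b7=1 t=0,i=3
  ##.|.  b6=0 t=0,i=4
  #.#|.  b5=0 t=1,i=2
  #..|.  b4=0 t=0,i=5
  .##|.  b3=0 t=0,i=2
  .#.|.  b2=0 t=0,i=12
  ..#|#  b1=1 t=0,i=1
  ...|#  b0=1 t=0,i=0
  bits 10000011 = 131

131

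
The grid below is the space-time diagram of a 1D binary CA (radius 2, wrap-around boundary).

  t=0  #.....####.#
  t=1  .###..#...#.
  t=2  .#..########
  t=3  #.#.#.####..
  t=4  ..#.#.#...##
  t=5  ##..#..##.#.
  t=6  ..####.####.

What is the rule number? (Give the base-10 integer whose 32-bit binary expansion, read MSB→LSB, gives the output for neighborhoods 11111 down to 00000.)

  #####|#  b31=1 t=2,i=6
  ####.|.  b30=0 t=0,i=8
  ###.#|.  b29=0 t=0,i=9
  ###..|.  b28=0 t=1,i=3
  ##.##|#  b27=1 t=0,i=10
  ##.#.|#  b26=1 t=2,i=0
  ##..#|#  b25=1 t=1,i=4
  ##...|#  b24=1 t=0,i=1
  #.###|#  b23=1 t=3,i=6
  #.##.|.  b22=0 t=0,i=11
  #.#.#|#  b21=1 t=3,i=2
  #.#..|.  b20=0 t=2,i=1
  #..##|.  b19=0 t=1,i=0
  #..#.|#  b18=1 t=1,i=5
  #...#|#  b17=1 t=1,i=8
  #....|#  b16=1 t=0,i=2
  .####|.  b15=0 t=0,i=7
  .###.|.  b14=0 t=1,i=2
  .##.#|#  b13=1 t=5,i=8
  .##..|.  b12=0 t=0,i=0
  .#.##|.  b11=0 t=3,i=5
  .#.#.|.  b10=0 t=3,i=1
  .#..#|#  b9=1 t=1,i=11
  .#...|#  b8=1 t=1,i=7
  ..###|#  b7=1 t=0,i=6
  ..##.|#  b6=1 t=4,i=10
  ..#.#|.  b5=0 t=3,i=0
  ..#..|#  b4=1 t=1,i=6
  ...##|.  b3=0 t=0,i=5
  ...#.|#  b2=1 t=1,i=9
  ....#|.  b1=0 t=0,i=4
  .....|#  b0=1 t=0,i=3
  bits 10001111101001110010001111010101 = 2410095573

2410095573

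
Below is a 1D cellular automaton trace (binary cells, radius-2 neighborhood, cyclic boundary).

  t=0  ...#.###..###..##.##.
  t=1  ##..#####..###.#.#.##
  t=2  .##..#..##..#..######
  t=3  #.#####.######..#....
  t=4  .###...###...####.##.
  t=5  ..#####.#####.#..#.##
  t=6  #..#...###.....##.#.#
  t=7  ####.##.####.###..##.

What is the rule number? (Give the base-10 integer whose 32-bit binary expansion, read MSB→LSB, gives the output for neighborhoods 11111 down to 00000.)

  ##### -> .   bit 31 = 0  t=1,i=6
  ####. -> .   bit 30 = 0  t=1,i=0
  ###.# -> .   bit 29 = 0  t=1,i=13
  ###.. -> #   bit 28 = 1  t=0,i=7
  ##.## -> #   bit 27 = 1  t=0,i=17
  ##.#. -> .   bit 26 = 0  t=1,i=14
  ##..# -> #   bit 25 = 1  t=0,i=8
  ##... -> #   bit 24 = 1  t=0,i=20
  #.### -> #   bit 23 = 1  t=0,i=5
  #.##. -> .   bit 22 = 0  t=0,i=18
  #.#.# -> #   bit 21 = 1  t=1,i=15
  #.#.. -> .   bit 20 = 0  t=5,i=14
  #..## -> .   bit 19 = 0  t=0,i=9
  #..#. -> #   bit 18 = 1  t=2,i=4
  #...# -> #   bit 17 = 1  t=4,i=5
  #.... -> #   bit 16 = 1  t=0,i=0
  .#### -> #   bit 15 = 1  t=1,i=5
  .###. -> #   bit 14 = 1  t=0,i=6
  .##.# -> .   bit 13 = 0  t=0,i=16
  .##.. -> #   bit 12 = 1  t=0,i=19
  .#.## -> #   bit 11 = 1  t=0,i=4
  .#.#. -> #   bit 10 = 1  t=1,i=16
  .#..# -> #   bit 9 = 1  t=2,i=6
  .#... -> .   bit 8 = 0  t=3,i=17
  ..### -> .   bit 7 = 0  t=0,i=10
  ..##. -> #   bit 6 = 1  t=0,i=15
  ..#.# -> .   bit 5 = 0  t=0,i=3
  ..#.. -> #   bit 4 = 1  t=2,i=5
  ...## -> #   bit 3 = 1  t=4,i=6
  ...#. -> .   bit 2 = 0  t=0,i=2
  ....# -> #   bit 1 = 1  t=0,i=1
  ..... -> .   bit 0 = 0  t=6,i=12
  bits 00011011101001111101111001011010 = 463986266

463986266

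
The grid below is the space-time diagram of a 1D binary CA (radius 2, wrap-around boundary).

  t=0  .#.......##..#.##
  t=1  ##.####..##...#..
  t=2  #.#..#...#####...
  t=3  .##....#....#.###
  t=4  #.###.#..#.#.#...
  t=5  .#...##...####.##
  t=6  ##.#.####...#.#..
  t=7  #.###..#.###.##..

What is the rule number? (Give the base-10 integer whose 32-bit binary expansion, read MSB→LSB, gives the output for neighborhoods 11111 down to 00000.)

  #####|.  b31=0 t=2,i=11
  ####.|#  b30=1 t=1,i=5
  ###.#|.  b29=0 t=3,i=16
  ###..|.  b28=0 t=1,i=6
  ##.##|#  b27=1 t=1,i=2
  ##.#.|#  b26=1 t=0,i=0
  ##..#|.  b25=0 t=0,i=11
  ##...|#  b24=1 t=1,i=11
  #.###|.  b23=0 t=1,i=3
  #.##.|.  b22=0 t=0,i=15
  #.#.#|#  b21=1 t=4,i=11
  #.#..|#  b20=1 t=0,i=1
  #..##|.  b19=0 t=1,i=8
  #..#.|.  b18=0 t=0,i=12
  #...#|#  b17=1 t=1,i=12
  #....|#  b16=1 t=0,i=3
  .####|.  b15=0 t=1,i=4
  .###.|.  b14=0 t=3,i=15
  .##.#|.  b13=0 t=0,i=16
  .##..|#  b12=1 t=0,i=10
  .#.##|#  b11=1 t=0,i=14
  .#.#.|#  b10=1 t=2,i=1
  .#..#|.  b9=0 t=1,i=15
  .#...|.  b8=0 t=0,i=2
  ..###|.  b7=0 t=2,i=9
  ..##.|#  b6=1 t=0,i=9
  ..#.#|.  b5=0 t=0,i=13
  ..#..|.  b4=0 t=1,i=14
  ...##|.  b3=0 t=0,i=8
  ...#.|#  b2=1 t=1,i=13
  ....#|.  b1=0 t=0,i=7
  .....|#  b0=1 t=0,i=4
  bits 01001101001100110001110001000101 = 1295195205

1295195205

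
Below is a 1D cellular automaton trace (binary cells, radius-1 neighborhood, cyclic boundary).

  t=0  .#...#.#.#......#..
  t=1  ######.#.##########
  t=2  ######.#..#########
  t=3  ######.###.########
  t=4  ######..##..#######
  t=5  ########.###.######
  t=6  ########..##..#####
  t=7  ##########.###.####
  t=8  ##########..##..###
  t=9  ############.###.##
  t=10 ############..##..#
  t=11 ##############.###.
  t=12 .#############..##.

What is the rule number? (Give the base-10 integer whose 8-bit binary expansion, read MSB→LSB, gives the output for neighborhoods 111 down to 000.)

215

  nb ###: next=#  (t=1,i=0, bit7=1)
  nb ##.: next=#  (t=1,i=5, bit6=1)
  nb #.#: next=.  (t=0,i=6, bit5=0)
  nb #..: next=#  (t=0,i=2, bit4=1)
  nb .##: next=.  (t=1,i=9, bit3=0)
  nb .#.: next=#  (t=0,i=1, bit2=1)
  nb ..#: next=#  (t=0,i=0, bit1=1)
  nb ...: next=#  (t=0,i=3, bit0=1)
  bits 11010111 = 215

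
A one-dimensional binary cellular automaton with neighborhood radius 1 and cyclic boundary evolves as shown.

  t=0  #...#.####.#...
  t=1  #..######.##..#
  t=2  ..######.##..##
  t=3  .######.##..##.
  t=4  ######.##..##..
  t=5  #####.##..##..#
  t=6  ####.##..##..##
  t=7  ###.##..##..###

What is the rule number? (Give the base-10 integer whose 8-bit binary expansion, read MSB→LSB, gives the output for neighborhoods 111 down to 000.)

174

  ###|#  b7=1 t=0,i=7
  ##.|.  b6=0 t=0,i=9
  #.#|#  b5=1 t=0,i=5
  #..|.  b4=0 t=0,i=1
  .##|#  b3=1 t=0,i=6
  .#.|#  b2=1 t=0,i=0
  ..#|#  b1=1 t=0,i=3
  ...|.  b0=0 t=0,i=2
  bits 10101110 = 174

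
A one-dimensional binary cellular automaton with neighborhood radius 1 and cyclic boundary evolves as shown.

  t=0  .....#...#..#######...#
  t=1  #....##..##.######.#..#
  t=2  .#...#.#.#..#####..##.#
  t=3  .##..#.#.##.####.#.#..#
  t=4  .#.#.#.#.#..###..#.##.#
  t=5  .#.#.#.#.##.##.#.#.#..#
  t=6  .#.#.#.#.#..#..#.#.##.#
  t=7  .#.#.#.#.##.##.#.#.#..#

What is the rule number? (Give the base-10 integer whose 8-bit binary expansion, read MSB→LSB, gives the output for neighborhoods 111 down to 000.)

156

  ### -> #   bit 7 = 1  t=0,i=13
  ##. -> .   bit 6 = 0  t=0,i=18
  #.# -> .   bit 5 = 0  t=1,i=11
  #.. -> #   bit 4 = 1  t=0,i=0
  .## -> #   bit 3 = 1  t=0,i=12
  .#. -> #   bit 2 = 1  t=0,i=5
  ..# -> .   bit 1 = 0  t=0,i=4
  ... -> .   bit 0 = 0  t=0,i=1
  bits 10011100 = 156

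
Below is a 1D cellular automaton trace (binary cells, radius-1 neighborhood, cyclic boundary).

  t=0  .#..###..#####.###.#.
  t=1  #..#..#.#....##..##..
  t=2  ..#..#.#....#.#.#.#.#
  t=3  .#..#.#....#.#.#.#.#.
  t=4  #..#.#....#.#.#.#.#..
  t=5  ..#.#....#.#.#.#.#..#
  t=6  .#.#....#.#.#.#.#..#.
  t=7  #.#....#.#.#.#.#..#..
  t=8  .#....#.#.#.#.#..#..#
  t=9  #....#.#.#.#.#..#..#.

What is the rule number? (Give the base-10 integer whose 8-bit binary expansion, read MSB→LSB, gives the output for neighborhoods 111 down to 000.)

  [7] ### => .  t=0,i=5
  [6] ##. => #  t=0,i=6
  [5] #.# => #  t=0,i=14
  [4] #.. => .  t=0,i=2
  [3] .## => .  t=0,i=4
  [2] .#. => .  t=0,i=1
  [1] ..# => #  t=0,i=0
  [0] ... => .  t=1,i=10
  bits 01100010 = 98

98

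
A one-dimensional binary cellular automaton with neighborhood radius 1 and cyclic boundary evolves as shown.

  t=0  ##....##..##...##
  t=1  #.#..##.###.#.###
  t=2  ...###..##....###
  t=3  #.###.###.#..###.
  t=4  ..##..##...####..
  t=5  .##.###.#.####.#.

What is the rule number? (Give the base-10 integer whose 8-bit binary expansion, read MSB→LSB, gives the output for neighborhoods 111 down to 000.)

154

  nb ###: next=#  (t=0,i=0, bit7=1)
  nb ##.: next=.  (t=0,i=1, bit6=0)
  nb #.#: next=.  (t=1,i=1, bit5=0)
  nb #..: next=#  (t=0,i=2, bit4=1)
  nb .##: next=#  (t=0,i=6, bit3=1)
  nb .#.: next=.  (t=1,i=2, bit2=0)
  nb ..#: next=#  (t=0,i=5, bit1=1)
  nb ...: next=.  (t=0,i=3, bit0=0)
  bits 10011010 = 154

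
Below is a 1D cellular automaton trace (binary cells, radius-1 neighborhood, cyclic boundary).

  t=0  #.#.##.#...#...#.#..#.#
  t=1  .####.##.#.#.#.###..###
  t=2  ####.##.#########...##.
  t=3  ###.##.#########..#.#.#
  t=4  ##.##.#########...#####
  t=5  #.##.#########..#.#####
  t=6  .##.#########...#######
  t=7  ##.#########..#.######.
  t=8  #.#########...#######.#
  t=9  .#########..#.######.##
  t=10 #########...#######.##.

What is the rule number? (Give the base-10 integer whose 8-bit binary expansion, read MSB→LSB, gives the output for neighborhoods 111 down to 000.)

  [7] ### => #  t=1,i=2
  [6] ##. => .  t=0,i=0
  [5] #.# => #  t=0,i=1
  [4] #.. => .  t=0,i=8
  [3] .## => #  t=0,i=4
  [2] .#. => #  t=0,i=2
  [1] ..# => .  t=0,i=10
  [0] ... => #  t=0,i=9
  bits 10101101 = 173

173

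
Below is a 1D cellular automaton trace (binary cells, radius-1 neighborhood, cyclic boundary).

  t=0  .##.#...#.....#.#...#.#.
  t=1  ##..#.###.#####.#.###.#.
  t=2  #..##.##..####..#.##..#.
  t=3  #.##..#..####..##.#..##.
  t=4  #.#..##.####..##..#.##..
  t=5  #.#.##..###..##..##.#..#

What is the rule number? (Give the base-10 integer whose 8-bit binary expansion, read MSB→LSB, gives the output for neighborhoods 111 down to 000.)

  [7] ### => #  t=1,i=7
  [6] ##. => .  t=0,i=2
  [5] #.# => .  t=0,i=3
  [4] #.. => .  t=0,i=5
  [3] .## => #  t=0,i=1
  [2] .#. => #  t=0,i=4
  [1] ..# => #  t=0,i=0
  [0] ... => #  t=0,i=6
  bits 10001111 = 143

143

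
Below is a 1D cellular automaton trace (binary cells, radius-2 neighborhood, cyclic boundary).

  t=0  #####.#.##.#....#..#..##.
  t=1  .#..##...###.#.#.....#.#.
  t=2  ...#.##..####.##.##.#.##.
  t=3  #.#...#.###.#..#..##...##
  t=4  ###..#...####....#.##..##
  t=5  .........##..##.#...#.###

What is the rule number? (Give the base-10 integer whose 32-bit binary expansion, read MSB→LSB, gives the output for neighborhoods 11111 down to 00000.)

622457989

  #####|.  b31=0 t=0,i=2
  ####.|.  b30=0 t=0,i=3
  ###.#|#  b29=1 t=0,i=4
  ###..|.  b28=0 t=4,i=2
  ##.##|.  b27=0 t=0,i=24
  ##.#.|#  b26=1 t=0,i=5
  ##..#|.  b25=0 t=2,i=7
  ##...|#  b24=1 t=1,i=6
  #.###|.  b23=0 t=0,i=0
  #.##.|.  b22=0 t=0,i=8
  #.#.#|.  b21=0 t=0,i=6
  #.#..|#  b20=1 t=0,i=11
  #..##|#  b19=1 t=0,i=21
  #..#.|.  b18=0 t=0,i=18
  #...#|.  b17=0 t=1,i=7
  #....|#  b16=1 t=0,i=13
  .####|#  b15=1 t=0,i=1
  .###.|#  b14=1 t=1,i=10
  .##.#|#  b13=1 t=0,i=9
  .##..|#  b12=1 t=1,i=5
  .#.##|.  b11=0 t=0,i=7
  .#.#.|#  b10=1 t=1,i=14
  .#..#|.  b9=0 t=0,i=17
  .#...|.  b8=0 t=0,i=12
  ..###|#  b7=1 t=1,i=9
  ..##.|.  b6=0 t=0,i=22
  ..#.#|.  b5=0 t=1,i=21
  ..#..|.  b4=0 t=0,i=16
  ...##|.  b3=0 t=1,i=8
  ...#.|#  b2=1 t=0,i=15
  ....#|.  b1=0 t=0,i=14
  .....|#  b0=1 t=1,i=18
  bits 00100101000110011111010010000101 = 622457989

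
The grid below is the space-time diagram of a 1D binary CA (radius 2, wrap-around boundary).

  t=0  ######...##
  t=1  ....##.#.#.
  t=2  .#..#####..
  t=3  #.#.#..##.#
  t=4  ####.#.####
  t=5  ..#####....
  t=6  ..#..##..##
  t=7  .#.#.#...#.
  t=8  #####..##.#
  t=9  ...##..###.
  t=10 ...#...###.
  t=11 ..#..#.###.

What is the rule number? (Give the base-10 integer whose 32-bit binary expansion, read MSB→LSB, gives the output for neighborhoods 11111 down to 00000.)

2087087845

  ##### -> .   bit 31 = 0  t=0,i=0
  ####. -> #   bit 30 = 1  t=0,i=4
  ###.# -> #   bit 29 = 1  t=4,i=3
  ###.. -> #   bit 28 = 1  t=0,i=5
  ##.## -> #   bit 27 = 1  t=3,i=9
  ##.#. -> #   bit 26 = 1  t=1,i=6
  ##..# -> .   bit 25 = 0  t=6,i=0
  ##... -> .   bit 24 = 0  t=0,i=6
  #.### -> .   bit 23 = 0  t=4,i=7
  #.##. -> #   bit 22 = 1  t=3,i=10
  #.#.# -> #   bit 21 = 1  t=1,i=7
  #.#.. -> .   bit 20 = 0  t=1,i=9
  #..## -> .   bit 19 = 0  t=2,i=3
  #..#. -> #   bit 18 = 1  t=6,i=1
  #...# -> #   bit 17 = 1  t=0,i=7
  #.... -> .   bit 16 = 0  t=1,i=0
  .#### -> .   bit 15 = 0  t=0,i=10
  .###. -> #   bit 14 = 1  t=9,i=8
  .##.# -> #   bit 13 = 1  t=1,i=5
  .##.. -> .   bit 12 = 0  t=6,i=6
  .#.## -> #   bit 11 = 1  t=4,i=6
  .#.#. -> #   bit 10 = 1  t=1,i=8
  .#..# -> #   bit 9 = 1  t=2,i=2
  .#... -> .   bit 8 = 0  t=1,i=10
  ..### -> #   bit 7 = 1  t=0,i=9
  ..##. -> #   bit 6 = 1  t=1,i=4
  ..#.# -> #   bit 5 = 1  t=7,i=1
  ..#.. -> .   bit 4 = 0  t=2,i=1
  ...## -> .   bit 3 = 0  t=0,i=8
  ...#. -> #   bit 2 = 1  t=2,i=0
  ....# -> .   bit 1 = 0  t=1,i=2
  ..... -> #   bit 0 = 1  t=1,i=1
  bits 01111100011001100110111011100101 = 2087087845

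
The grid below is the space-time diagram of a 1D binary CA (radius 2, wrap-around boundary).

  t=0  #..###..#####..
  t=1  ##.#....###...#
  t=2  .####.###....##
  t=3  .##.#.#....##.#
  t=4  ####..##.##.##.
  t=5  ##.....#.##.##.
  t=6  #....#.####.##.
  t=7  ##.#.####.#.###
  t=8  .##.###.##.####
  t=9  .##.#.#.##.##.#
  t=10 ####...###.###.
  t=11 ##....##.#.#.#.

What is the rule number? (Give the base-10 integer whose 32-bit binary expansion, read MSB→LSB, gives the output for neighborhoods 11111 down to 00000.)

2765401018

  [31] ##### => #  t=0,i=10
  [30] ####. => .  t=0,i=11
  [29] ###.# => #  t=1,i=1
  [28] ###.. => .  t=0,i=5
  [27] ##.## => .  t=2,i=0
  [26] ##.#. => #  t=1,i=2
  [25] ##..# => .  t=0,i=6
  [24] ##... => .  t=1,i=11
  [23] #.### => #  t=2,i=1
  [22] #.##. => #  t=3,i=1
  [21] #.#.# => .  t=3,i=4
  [20] #.#.. => #  t=1,i=3
  [19] #..## => .  t=0,i=2
  [18] #..#. => #  t=0,i=14
  [17] #...# => .  t=1,i=12
  [16] #.... => .  t=1,i=5
  [15] .#### => #  t=0,i=9
  [14] .###. => .  t=0,i=4
  [13] .##.# => #  t=2,i=14
  [12] .##.. => .  t=5,i=1
  [11] .#.## => #  t=3,i=0
  [10] .#.#. => .  t=3,i=5
  [9] .#..# => #  t=0,i=1
  [8] .#... => #  t=1,i=4
  [7] ..### => #  t=0,i=3
  [6] ..##. => .  t=2,i=13
  [5] ..#.# => #  t=5,i=7
  [4] ..#.. => #  t=0,i=0
  [3] ...## => #  t=1,i=7
  [2] ...#. => .  t=5,i=6
  [1] ....# => #  t=1,i=6
  [0] ..... => .  t=5,i=4
  bits 10100100110101001010101110111010 = 2765401018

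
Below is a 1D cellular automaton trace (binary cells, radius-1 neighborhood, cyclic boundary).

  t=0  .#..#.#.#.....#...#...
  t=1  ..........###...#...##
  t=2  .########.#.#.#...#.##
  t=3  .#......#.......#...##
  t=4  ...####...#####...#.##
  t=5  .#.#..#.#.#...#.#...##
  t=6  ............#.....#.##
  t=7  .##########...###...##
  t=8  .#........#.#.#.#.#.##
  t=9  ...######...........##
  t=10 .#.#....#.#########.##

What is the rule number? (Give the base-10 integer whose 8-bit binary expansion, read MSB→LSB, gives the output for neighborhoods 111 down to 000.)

73

  nb ###: next=.  (t=1,i=11, bit7=0)
  nb ##.: next=#  (t=1,i=12, bit6=1)
  nb #.#: next=.  (t=0,i=5, bit5=0)
  nb #..: next=.  (t=0,i=2, bit4=0)
  nb .##: next=#  (t=1,i=10, bit3=1)
  nb .#.: next=.  (t=0,i=1, bit2=0)
  nb ..#: next=.  (t=0,i=0, bit1=0)
  nb ...: next=#  (t=0,i=10, bit0=1)
  bits 01001001 = 73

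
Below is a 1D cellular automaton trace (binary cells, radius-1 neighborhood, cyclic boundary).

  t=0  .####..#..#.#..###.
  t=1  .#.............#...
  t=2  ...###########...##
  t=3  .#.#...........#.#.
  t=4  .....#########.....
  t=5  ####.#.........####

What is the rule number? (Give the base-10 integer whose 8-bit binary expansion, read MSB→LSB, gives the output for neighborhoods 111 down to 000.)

  [7] ### => .  t=0,i=2
  [6] ##. => .  t=0,i=4
  [5] #.# => .  t=0,i=11
  [4] #.. => .  t=0,i=5
  [3] .## => #  t=0,i=1
  [2] .#. => .  t=0,i=7
  [1] ..# => .  t=0,i=0
  [0] ... => #  t=1,i=3
  bits 00001001 = 9

9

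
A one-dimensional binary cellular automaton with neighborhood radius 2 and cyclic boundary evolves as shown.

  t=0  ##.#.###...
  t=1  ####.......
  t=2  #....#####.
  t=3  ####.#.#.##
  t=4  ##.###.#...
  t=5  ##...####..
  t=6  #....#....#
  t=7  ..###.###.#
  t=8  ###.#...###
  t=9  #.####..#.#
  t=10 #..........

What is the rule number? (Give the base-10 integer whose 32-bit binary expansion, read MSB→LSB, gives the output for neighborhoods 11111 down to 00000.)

  #####|#  b31=1 t=2,i=7
  ####.|.  b30=0 t=1,i=2
  ###.#|#  b29=1 t=2,i=9
  ###..|.  b28=0 t=0,i=7
  ##.##|.  b27=0 t=4,i=2
  ##.#.|#  b26=1 t=0,i=2
  ##..#|.  b25=0 t=5,i=9
  ##...|.  b24=0 t=0,i=8
  #.###|.  b23=0 t=0,i=5
  #.##.|.  b22=0 t=9,i=10
  #.#.#|#  b21=1 t=0,i=3
  #.#..|#  b20=1 t=2,i=0
  #..##|#  b19=1 t=5,i=10
  #..#.|.  b18=0 t=9,i=7
  #...#|.  b17=0 t=0,i=9
  #....|#  b16=1 t=1,i=5
  .####|.  b15=0 t=1,i=1
  .###.|.  b14=0 t=0,i=6
  .##.#|#  b13=1 t=0,i=1
  .##..|.  b12=0 t=5,i=1
  .#.##|.  b11=0 t=0,i=4
  .#.#.|.  b10=0 t=3,i=6
  .#..#|#  b9=1 t=7,i=0
  .#...|#  b8=1 t=2,i=1
  ..###|#  b7=1 t=1,i=0
  ..##.|#  b6=1 t=0,i=0
  ..#.#|.  b5=0 t=9,i=8
  ..#..|.  b4=0 t=6,i=5
  ...##|.  b3=0 t=0,i=10
  ...#.|#  b2=1 t=6,i=4
  ....#|#  b1=1 t=1,i=9
  .....|#  b0=1 t=1,i=6
  bits 10100100001110010010001111000111 = 2755208135

2755208135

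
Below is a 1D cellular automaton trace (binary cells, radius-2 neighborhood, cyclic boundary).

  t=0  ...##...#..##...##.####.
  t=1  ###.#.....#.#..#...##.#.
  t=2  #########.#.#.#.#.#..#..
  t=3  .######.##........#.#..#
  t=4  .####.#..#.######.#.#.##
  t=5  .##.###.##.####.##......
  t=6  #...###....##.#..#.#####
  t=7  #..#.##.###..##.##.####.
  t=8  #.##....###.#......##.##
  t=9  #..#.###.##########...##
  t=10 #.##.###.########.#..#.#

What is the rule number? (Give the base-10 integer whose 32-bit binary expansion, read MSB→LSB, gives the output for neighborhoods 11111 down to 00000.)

3030241579

  #####|#  b31=1 t=2,i=2
  ####.|.  b30=0 t=0,i=21
  ###.#|#  b29=1 t=1,i=2
  ###..|#  b28=1 t=0,i=22
  ##.##|.  b27=0 t=0,i=18
  ##.#.|#  b26=1 t=1,i=3
  ##..#|.  b25=0 t=7,i=11
  ##...|.  b24=0 t=0,i=5
  #.###|#  b23=1 t=0,i=19
  #.##.|.  b22=0 t=3,i=8
  #.#.#|.  b21=0 t=1,i=22
  #.#..|#  b20=1 t=1,i=4
  #..##|#  b19=1 t=0,i=10
  #..#.|#  b18=1 t=1,i=14
  #...#|.  b17=0 t=0,i=6
  #....|#  b16=1 t=0,i=0
  .####|#  b15=1 t=0,i=20
  .###.|#  b14=1 t=1,i=1
  .##.#|.  b13=0 t=0,i=17
  .##..|#  b12=1 t=0,i=4
  .#.##|.  b11=0 t=1,i=23
  .#.#.|.  b10=0 t=1,i=11
  .#..#|.  b9=0 t=0,i=9
  .#...|#  b8=1 t=1,i=5
  ..###|.  b7=0 t=2,i=0
  ..##.|.  b6=0 t=0,i=3
  ..#.#|#  b5=1 t=1,i=10
  ..#..|.  b4=0 t=0,i=8
  ...##|#  b3=1 t=0,i=2
  ...#.|.  b2=0 t=0,i=7
  ....#|#  b1=1 t=0,i=1
  .....|#  b0=1 t=1,i=7
  bits 10110100100111011101000100101011 = 3030241579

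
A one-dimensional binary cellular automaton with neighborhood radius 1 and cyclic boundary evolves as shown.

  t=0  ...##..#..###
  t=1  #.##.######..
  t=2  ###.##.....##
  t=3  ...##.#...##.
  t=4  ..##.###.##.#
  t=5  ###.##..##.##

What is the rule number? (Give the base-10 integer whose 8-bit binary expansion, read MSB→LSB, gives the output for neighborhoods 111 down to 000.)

  [7] ### => .  t=0,i=11
  [6] ##. => .  t=0,i=4
  [5] #.# => #  t=1,i=1
  [4] #.. => #  t=0,i=0
  [3] .## => #  t=0,i=3
  [2] .#. => #  t=0,i=7
  [1] ..# => #  t=0,i=2
  [0] ... => .  t=0,i=1
  bits 00111110 = 62

62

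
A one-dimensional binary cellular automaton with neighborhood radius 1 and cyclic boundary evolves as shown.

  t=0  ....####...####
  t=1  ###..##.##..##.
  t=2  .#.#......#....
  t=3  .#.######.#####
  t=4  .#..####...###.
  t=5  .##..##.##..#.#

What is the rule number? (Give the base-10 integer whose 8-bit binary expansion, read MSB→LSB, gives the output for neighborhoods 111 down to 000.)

149

  ###|#  b7=1 t=0,i=5
  ##.|.  b6=0 t=0,i=7
  #.#|.  b5=0 t=1,i=7
  #..|#  b4=1 t=0,i=0
  .##|.  b3=0 t=0,i=4
  .#.|#  b2=1 t=2,i=1
  ..#|.  b1=0 t=0,i=3
  ...|#  b0=1 t=0,i=1
  bits 10010101 = 149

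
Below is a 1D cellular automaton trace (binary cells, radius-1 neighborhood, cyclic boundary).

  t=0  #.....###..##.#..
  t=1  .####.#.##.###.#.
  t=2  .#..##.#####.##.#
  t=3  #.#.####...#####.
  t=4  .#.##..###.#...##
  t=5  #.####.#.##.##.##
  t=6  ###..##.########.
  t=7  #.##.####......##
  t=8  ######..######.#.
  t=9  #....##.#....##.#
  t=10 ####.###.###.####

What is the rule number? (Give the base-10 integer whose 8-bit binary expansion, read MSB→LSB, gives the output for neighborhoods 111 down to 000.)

  ###|.  b7=0 t=0,i=7
  ##.|#  b6=1 t=0,i=8
  #.#|#  b5=1 t=0,i=13
  #..|#  b4=1 t=0,i=1
  .##|#  b3=1 t=0,i=6
  .#.|.  b2=0 t=0,i=0
  ..#|.  b1=0 t=0,i=5
  ...|#  b0=1 t=0,i=2
  bits 01111001 = 121

121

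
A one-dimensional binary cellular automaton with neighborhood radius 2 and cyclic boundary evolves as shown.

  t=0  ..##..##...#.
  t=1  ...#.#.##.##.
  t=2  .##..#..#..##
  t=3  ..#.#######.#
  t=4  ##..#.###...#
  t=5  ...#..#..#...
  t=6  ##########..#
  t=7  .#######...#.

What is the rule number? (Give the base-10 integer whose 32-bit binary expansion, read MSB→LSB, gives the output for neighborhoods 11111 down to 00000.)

2176594455

  ##### -> #   bit 31 = 1  t=3,i=6
  ####. -> .   bit 30 = 0  t=3,i=9
  ###.# -> .   bit 29 = 0  t=3,i=10
  ###.. -> .   bit 28 = 0  t=4,i=1
  ##.## -> .   bit 27 = 0  t=1,i=9
  ##.#. -> .   bit 26 = 0  t=3,i=11
  ##..# -> .   bit 25 = 0  t=0,i=4
  ##... -> #   bit 24 = 1  t=0,i=8
  #.### -> #   bit 23 = 1  t=3,i=4
  #.##. -> .   bit 22 = 0  t=1,i=7
  #.#.# -> #   bit 21 = 1  t=1,i=5
  #.#.. -> #   bit 20 = 1  t=3,i=12
  #..## -> #   bit 19 = 1  t=0,i=5
  #..#. -> #   bit 18 = 1  t=2,i=4
  #...# -> .   bit 17 = 0  t=0,i=0
  #.... -> .   bit 16 = 0  t=1,i=0
  .#### -> .   bit 15 = 0  t=3,i=5
  .###. -> .   bit 14 = 0  t=4,i=0
  .##.# -> #   bit 13 = 1  t=1,i=8
  .##.. -> #   bit 12 = 1  t=0,i=3
  .#.## -> .   bit 11 = 0  t=1,i=6
  .#.#. -> .   bit 10 = 0  t=1,i=4
  .#..# -> #   bit 9 = 1  t=2,i=6
  .#... -> .   bit 8 = 0  t=0,i=12
  ..### -> .   bit 7 = 0  t=4,i=12
  ..##. -> .   bit 6 = 0  t=0,i=2
  ..#.# -> .   bit 5 = 0  t=1,i=3
  ..#.. -> #   bit 4 = 1  t=0,i=11
  ...## -> .   bit 3 = 0  t=0,i=1
  ...#. -> #   bit 2 = 1  t=0,i=10
  ....# -> #   bit 1 = 1  t=1,i=1
  ..... -> #   bit 0 = 1  t=5,i=0
  bits 10000001101111000011001000010111 = 2176594455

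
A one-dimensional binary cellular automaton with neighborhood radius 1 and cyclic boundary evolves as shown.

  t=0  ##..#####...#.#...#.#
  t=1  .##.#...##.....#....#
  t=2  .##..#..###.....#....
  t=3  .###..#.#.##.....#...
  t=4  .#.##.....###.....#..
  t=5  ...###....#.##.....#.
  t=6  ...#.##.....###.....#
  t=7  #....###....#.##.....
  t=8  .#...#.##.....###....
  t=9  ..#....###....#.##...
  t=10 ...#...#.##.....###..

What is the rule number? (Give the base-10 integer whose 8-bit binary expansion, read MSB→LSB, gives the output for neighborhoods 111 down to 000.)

  [7] ### => .  t=0,i=0
  [6] ##. => #  t=0,i=1
  [5] #.# => .  t=0,i=13
  [4] #.. => #  t=0,i=2
  [3] .## => #  t=0,i=4
  [2] .#. => .  t=0,i=12
  [1] ..# => .  t=0,i=3
  [0] ... => .  t=0,i=10
  bits 01011000 = 88

88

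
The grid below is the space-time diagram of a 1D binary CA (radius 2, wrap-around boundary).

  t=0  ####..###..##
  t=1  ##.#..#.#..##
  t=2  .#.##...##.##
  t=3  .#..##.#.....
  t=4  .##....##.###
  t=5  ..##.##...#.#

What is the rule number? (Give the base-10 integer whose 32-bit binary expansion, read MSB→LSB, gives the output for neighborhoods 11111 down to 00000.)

  #####|#  b31=1 t=0,i=0
  ####.|.  b30=0 t=0,i=2
  ###.#|#  b29=1 t=1,i=1
  ###..|#  b28=1 t=0,i=3
  ##.##|.  b27=0 t=2,i=10
  ##.#.|.  b26=0 t=1,i=2
  ##..#|.  b25=0 t=0,i=4
  ##...|#  b24=1 t=2,i=5
  #.###|#  b23=1 t=4,i=10
  #.##.|.  b22=0 t=2,i=3
  #.#.#|#  b21=1 t=2,i=1
  #.#..|#  b20=1 t=1,i=3
  #..##|.  b19=0 t=0,i=5
  #..#.|.  b18=0 t=1,i=5
  #...#|.  b17=0 t=2,i=6
  #....|.  b16=0 t=3,i=9
  .####|#  b15=1 t=0,i=12
  .###.|.  b14=0 t=0,i=7
  .##.#|.  b13=0 t=2,i=9
  .##..|#  b12=1 t=2,i=4
  .#.##|.  b11=0 t=2,i=2
  .#.#.|.  b10=0 t=1,i=7
  .#..#|#  b9=1 t=1,i=4
  .#...|#  b8=1 t=3,i=8
  ..###|#  b7=1 t=0,i=6
  ..##.|.  b6=0 t=2,i=8
  ..#.#|.  b5=0 t=1,i=6
  ..#..|#  b4=1 t=3,i=1
  ...##|#  b3=1 t=2,i=7
  ...#.|.  b2=0 t=3,i=0
  ....#|#  b1=1 t=3,i=12
  .....|#  b0=1 t=3,i=10
  bits 10110001101100001001001110011011 = 2981139355

2981139355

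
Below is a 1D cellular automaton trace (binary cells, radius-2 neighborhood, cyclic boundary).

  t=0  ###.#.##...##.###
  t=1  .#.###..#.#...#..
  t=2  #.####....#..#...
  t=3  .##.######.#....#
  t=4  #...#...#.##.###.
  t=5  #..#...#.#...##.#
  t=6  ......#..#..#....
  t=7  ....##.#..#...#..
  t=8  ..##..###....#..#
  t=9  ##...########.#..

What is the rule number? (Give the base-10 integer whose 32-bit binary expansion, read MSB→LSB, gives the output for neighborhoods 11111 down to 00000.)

  [31] ##### => .  t=0,i=0
  [30] ####. => #  t=0,i=1
  [29] ###.# => .  t=0,i=2
  [28] ###.. => #  t=1,i=5
  [27] ##.## => .  t=0,i=13
  [26] ##.#. => #  t=0,i=3
  [25] ##..# => .  t=1,i=6
  [24] ##... => #  t=0,i=8
  [23] #.### => #  t=0,i=14
  [22] #.##. => .  t=0,i=6
  [21] #.#.# => #  t=0,i=4
  [20] #.#.. => #  t=1,i=10
  [19] #..## => #  t=8,i=1
  [18] #..#. => .  t=1,i=7
  [17] #...# => .  t=0,i=9
  [16] #.... => #  t=2,i=7
  [15] .#### => .  t=0,i=15
  [14] .###. => #  t=1,i=4
  [13] .##.# => .  t=0,i=12
  [12] .##.. => .  t=0,i=7
  [11] .#.## => #  t=0,i=5
  [10] .#.#. => .  t=1,i=9
  [9] .#..# => #  t=2,i=11
  [8] .#... => .  t=1,i=11
  [7] ..### => #  t=8,i=6
  [6] ..##. => .  t=0,i=11
  [5] ..#.# => .  t=1,i=1
  [4] ..#.. => .  t=1,i=14
  [3] ...## => #  t=0,i=10
  [2] ...#. => #  t=1,i=0
  [1] ....# => #  t=2,i=8
  [0] ..... => .  t=6,i=0
  bits 01010101101110010100101010001110 = 1438206606

1438206606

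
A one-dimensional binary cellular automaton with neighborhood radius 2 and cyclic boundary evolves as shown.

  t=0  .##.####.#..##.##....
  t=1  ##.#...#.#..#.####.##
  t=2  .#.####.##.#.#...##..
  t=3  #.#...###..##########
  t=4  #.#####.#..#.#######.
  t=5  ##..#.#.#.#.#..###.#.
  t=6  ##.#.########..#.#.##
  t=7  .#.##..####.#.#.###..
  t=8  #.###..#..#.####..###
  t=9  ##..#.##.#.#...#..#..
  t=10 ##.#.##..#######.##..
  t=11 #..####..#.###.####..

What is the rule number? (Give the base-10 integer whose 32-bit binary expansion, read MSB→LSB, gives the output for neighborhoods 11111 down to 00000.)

  [31] ##### => #  t=3,i=13
  [30] ####. => .  t=0,i=6
  [29] ###.# => #  t=0,i=7
  [28] ###.. => #  t=3,i=8
  [27] ##.## => #  t=0,i=3
  [26] ##.#. => .  t=0,i=8
  [25] ##..# => .  t=3,i=9
  [24] ##... => #  t=0,i=17
  [23] #.### => .  t=0,i=4
  [22] #.##. => #  t=0,i=15
  [21] #.#.# => #  t=2,i=11
  [20] #.#.. => #  t=0,i=9
  [19] #..## => .  t=0,i=11
  [18] #..#. => #  t=1,i=11
  [17] #...# => #  t=1,i=5
  [16] #.... => .  t=0,i=18
  [15] .#### => .  t=0,i=5
  [14] .###. => .  t=3,i=7
  [13] .##.# => .  t=0,i=2
  [12] .##.. => #  t=0,i=16
  [11] .#.## => #  t=1,i=13
  [10] .#.#. => #  t=1,i=8
  [9] .#..# => .  t=0,i=10
  [8] .#... => #  t=1,i=4
  [7] ..### => #  t=3,i=6
  [6] ..##. => #  t=0,i=1
  [5] ..#.# => .  t=1,i=7
  [4] ..#.. => #  t=8,i=7
  [3] ...## => #  t=0,i=0
  [2] ...#. => #  t=1,i=6
  [1] ....# => #  t=0,i=20
  [0] ..... => #  t=0,i=19
  bits 10111001011101100001110111011111 = 3111525855

3111525855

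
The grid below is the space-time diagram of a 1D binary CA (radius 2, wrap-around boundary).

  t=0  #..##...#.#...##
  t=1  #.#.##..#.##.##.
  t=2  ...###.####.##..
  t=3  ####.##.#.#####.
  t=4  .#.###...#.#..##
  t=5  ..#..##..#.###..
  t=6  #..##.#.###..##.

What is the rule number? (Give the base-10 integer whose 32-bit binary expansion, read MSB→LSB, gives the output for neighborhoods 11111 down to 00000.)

962370475

  [31] ##### => .  t=3,i=12
  [30] ####. => .  t=2,i=9
  [29] ###.# => #  t=2,i=5
  [28] ###.. => #  t=0,i=0
  [27] ##.## => #  t=1,i=12
  [26] ##.#. => .  t=1,i=15
  [25] ##..# => .  t=0,i=1
  [24] ##... => #  t=0,i=5
  [23] #.### => .  t=2,i=7
  [22] #.##. => #  t=1,i=4
  [21] #.#.# => .  t=1,i=0
  [20] #.#.. => #  t=0,i=10
  [19] #..## => #  t=0,i=2
  [18] #..#. => #  t=1,i=7
  [17] #...# => .  t=0,i=6
  [16] #.... => .  t=2,i=15
  [15] .#### => #  t=2,i=8
  [14] .###. => .  t=0,i=15
  [13] .##.# => .  t=1,i=11
  [12] .##.. => #  t=0,i=4
  [11] .#.## => #  t=1,i=3
  [10] .#.#. => .  t=0,i=9
  [9] .#..# => #  t=4,i=12
  [8] .#... => #  t=0,i=11
  [7] ..### => #  t=0,i=14
  [6] ..##. => .  t=0,i=3
  [5] ..#.# => #  t=0,i=8
  [4] ..#.. => .  t=5,i=2
  [3] ...## => #  t=0,i=13
  [2] ...#. => .  t=0,i=7
  [1] ....# => #  t=2,i=1
  [0] ..... => #  t=2,i=0
  bits 00111001010111001001101110101011 = 962370475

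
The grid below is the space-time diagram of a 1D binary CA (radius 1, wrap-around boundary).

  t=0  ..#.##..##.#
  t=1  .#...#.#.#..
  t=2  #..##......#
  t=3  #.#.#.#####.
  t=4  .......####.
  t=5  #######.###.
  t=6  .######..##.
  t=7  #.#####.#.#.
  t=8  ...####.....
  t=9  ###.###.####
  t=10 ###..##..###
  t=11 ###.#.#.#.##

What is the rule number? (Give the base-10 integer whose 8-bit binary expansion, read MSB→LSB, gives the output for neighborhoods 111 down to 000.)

  ###|#  b7=1 t=3,i=7
  ##.|#  b6=1 t=0,i=5
  #.#|.  b5=0 t=0,i=3
  #..|.  b4=0 t=0,i=0
  .##|.  b3=0 t=0,i=4
  .#.|.  b2=0 t=0,i=2
  ..#|#  b1=1 t=0,i=1
  ...|#  b0=1 t=1,i=3
  bits 11000011 = 195

195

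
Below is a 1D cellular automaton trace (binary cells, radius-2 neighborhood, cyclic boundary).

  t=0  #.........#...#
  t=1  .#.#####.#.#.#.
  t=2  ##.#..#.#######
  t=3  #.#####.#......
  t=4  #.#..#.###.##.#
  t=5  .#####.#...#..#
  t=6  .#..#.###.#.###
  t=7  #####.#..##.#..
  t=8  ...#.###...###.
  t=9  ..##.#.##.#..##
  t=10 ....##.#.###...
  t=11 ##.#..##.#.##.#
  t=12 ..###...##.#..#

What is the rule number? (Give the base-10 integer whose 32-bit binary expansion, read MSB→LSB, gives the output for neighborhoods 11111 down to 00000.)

  ##### -> .   bit 31 = 0  t=1,i=5
  ####. -> #   bit 30 = 1  t=1,i=6
  ###.# -> .   bit 29 = 0  t=1,i=7
  ###.. -> #   bit 28 = 1  t=8,i=7
  ##.## -> .   bit 27 = 0  t=4,i=10
  ##.#. -> #   bit 26 = 1  t=1,i=8
  ##..# -> .   bit 25 = 0  t=9,i=0
  ##... -> #   bit 24 = 1  t=0,i=1
  #.### -> #   bit 23 = 1  t=1,i=3
  #.##. -> #   bit 22 = 1  t=4,i=11
  #.#.# -> #   bit 21 = 1  t=1,i=9
  #.#.. -> #   bit 20 = 1  t=1,i=13
  #..## -> .   bit 19 = 0  t=7,i=8
  #..#. -> #   bit 18 = 1  t=1,i=0
  #...# -> .   bit 17 = 0  t=0,i=12
  #.... -> .   bit 16 = 0  t=0,i=2
  .#### -> .   bit 15 = 0  t=1,i=4
  .###. -> .   bit 14 = 0  t=4,i=8
  .##.# -> .   bit 13 = 0  t=4,i=0
  .##.. -> .   bit 12 = 0  t=0,i=0
  .#.## -> .   bit 11 = 0  t=1,i=2
  .#.#. -> #   bit 10 = 1  t=1,i=10
  .#..# -> #   bit 9 = 1  t=1,i=14
  .#... -> #   bit 8 = 1  t=0,i=11
  ..### -> .   bit 7 = 0  t=7,i=0
  ..##. -> .   bit 6 = 0  t=0,i=14
  ..#.# -> #   bit 5 = 1  t=1,i=1
  ..#.. -> .   bit 4 = 0  t=0,i=10
  ...## -> #   bit 3 = 1  t=0,i=13
  ...#. -> #   bit 2 = 1  t=0,i=9
  ....# -> .   bit 1 = 0  t=0,i=8
  ..... -> #   bit 0 = 1  t=0,i=3
  bits 01010101111101000000011100101101 = 1442055981

1442055981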